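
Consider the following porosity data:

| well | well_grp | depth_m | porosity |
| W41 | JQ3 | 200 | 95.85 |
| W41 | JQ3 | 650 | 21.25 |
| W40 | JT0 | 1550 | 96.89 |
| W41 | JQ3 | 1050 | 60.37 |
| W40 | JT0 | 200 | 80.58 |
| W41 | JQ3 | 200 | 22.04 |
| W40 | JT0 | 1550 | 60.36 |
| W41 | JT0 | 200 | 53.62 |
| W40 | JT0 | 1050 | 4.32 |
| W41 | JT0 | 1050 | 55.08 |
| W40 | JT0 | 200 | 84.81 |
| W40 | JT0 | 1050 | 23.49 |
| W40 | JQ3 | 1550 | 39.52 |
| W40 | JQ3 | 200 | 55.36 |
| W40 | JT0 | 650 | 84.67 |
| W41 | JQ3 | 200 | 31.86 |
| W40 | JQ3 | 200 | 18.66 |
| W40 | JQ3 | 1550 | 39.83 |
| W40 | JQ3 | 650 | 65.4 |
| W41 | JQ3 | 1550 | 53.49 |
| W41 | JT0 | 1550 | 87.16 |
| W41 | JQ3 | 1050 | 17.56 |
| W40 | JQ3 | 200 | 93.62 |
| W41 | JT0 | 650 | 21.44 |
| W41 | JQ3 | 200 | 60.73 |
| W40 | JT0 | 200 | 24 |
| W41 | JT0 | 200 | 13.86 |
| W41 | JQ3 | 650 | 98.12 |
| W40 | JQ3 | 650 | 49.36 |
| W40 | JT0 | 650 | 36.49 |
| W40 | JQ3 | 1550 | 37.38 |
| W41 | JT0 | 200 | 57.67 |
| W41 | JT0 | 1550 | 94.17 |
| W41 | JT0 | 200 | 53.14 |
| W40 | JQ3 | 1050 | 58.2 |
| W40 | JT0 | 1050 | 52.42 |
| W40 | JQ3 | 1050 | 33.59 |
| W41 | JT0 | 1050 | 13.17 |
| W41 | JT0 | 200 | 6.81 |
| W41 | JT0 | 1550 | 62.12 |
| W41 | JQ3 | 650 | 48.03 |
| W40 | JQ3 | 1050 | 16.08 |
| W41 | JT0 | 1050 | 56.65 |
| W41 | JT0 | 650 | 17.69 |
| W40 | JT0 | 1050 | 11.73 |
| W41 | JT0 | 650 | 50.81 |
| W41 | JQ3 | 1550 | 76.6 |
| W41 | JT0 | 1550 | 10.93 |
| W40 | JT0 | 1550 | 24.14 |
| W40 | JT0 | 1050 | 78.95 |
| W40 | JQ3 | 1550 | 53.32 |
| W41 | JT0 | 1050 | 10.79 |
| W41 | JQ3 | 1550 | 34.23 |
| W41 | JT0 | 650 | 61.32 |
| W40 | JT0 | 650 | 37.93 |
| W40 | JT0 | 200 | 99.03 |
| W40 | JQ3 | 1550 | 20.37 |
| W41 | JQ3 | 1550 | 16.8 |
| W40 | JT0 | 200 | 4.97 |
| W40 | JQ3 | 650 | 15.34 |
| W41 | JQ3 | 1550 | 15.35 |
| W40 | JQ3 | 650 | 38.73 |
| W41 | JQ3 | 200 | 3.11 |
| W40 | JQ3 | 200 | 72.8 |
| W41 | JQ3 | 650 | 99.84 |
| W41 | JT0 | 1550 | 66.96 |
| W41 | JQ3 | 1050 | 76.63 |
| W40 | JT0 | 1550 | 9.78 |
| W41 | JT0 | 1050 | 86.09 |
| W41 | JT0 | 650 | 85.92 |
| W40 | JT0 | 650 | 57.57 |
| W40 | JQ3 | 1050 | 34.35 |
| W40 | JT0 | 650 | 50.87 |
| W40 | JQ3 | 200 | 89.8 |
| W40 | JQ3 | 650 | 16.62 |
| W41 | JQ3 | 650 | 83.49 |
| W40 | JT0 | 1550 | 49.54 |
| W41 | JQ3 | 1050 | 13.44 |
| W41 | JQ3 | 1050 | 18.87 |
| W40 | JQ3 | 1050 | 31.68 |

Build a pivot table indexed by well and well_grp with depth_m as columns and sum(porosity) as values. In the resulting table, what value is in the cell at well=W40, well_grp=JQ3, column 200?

Rows with well=W40, well_grp=JQ3 and depth_m=200: porosity values are 55.36, 18.66, 93.62, 72.8, 89.8.
55.36 + 18.66 + 93.62 + 72.8 + 89.8 = 330.24.

330.24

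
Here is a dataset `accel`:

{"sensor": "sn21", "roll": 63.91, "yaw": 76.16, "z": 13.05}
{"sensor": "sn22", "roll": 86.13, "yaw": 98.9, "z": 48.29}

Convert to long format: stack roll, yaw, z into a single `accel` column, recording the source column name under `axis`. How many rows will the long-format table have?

2 sensor values × 3 melted columns = 6 rows.

6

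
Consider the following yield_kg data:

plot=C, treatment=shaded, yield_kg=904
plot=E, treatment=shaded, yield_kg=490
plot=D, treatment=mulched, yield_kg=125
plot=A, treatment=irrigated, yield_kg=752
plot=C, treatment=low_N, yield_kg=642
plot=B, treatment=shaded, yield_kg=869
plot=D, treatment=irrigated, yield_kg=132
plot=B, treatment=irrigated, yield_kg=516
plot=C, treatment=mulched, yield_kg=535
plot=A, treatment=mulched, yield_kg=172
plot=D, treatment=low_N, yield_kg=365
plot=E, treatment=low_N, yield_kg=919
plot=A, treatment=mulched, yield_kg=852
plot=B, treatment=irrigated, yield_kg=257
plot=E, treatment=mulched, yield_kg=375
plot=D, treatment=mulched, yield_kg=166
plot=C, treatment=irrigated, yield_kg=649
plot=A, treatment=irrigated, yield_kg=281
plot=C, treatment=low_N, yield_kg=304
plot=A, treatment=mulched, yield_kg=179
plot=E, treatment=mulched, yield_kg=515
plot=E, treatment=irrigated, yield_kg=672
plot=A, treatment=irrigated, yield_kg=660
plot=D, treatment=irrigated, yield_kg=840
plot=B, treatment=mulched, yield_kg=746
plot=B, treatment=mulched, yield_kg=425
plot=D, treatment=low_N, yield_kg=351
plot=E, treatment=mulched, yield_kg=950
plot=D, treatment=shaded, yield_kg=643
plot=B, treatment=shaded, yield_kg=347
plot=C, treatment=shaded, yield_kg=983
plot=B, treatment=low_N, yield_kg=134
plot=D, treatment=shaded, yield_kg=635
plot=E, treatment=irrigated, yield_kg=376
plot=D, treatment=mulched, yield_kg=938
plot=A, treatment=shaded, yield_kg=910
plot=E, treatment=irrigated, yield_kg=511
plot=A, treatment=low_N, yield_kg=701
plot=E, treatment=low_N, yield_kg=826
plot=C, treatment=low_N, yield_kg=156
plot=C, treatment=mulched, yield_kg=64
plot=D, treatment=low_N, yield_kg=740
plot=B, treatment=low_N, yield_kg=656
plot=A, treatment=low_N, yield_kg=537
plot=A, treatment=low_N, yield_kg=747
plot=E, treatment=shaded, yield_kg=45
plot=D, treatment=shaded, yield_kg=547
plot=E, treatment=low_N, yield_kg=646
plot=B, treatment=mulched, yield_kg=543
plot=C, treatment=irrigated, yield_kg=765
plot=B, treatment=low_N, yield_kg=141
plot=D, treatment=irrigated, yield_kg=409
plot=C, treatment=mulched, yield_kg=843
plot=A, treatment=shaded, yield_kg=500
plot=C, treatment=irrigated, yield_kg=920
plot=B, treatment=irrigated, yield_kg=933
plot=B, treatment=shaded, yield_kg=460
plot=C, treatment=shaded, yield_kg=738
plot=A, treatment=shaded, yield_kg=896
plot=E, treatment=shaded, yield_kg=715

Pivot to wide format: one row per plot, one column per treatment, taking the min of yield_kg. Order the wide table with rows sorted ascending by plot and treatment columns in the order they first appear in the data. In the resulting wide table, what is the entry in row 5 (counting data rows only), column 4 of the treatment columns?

With rows sorted ascending by plot, row 5 is plot=E. treatment columns in first-appearance order: shaded, mulched, irrigated, low_N; column 4 is low_N.
Long rows with plot=E, treatment=low_N: min(919, 826, 646) = 646.

646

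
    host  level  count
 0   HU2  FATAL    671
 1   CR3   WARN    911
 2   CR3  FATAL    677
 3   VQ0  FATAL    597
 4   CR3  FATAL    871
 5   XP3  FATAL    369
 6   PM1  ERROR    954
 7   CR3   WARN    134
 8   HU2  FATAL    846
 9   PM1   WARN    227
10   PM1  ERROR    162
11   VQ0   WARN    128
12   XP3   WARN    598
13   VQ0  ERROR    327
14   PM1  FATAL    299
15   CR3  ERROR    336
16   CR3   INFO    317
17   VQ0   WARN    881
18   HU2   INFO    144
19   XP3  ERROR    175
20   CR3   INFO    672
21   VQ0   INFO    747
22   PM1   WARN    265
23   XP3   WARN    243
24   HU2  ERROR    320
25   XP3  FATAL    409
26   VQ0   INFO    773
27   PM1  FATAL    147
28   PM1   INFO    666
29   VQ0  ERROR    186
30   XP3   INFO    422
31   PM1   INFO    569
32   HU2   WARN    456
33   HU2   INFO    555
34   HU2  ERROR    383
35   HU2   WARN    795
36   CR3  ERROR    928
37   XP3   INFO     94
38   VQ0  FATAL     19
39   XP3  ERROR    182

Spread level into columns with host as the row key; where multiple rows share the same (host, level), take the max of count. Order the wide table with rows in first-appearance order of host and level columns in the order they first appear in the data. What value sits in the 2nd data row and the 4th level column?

With rows in first-appearance order of host, row 2 is host=CR3. level columns in first-appearance order: FATAL, WARN, ERROR, INFO; column 4 is INFO.
Long rows with host=CR3, level=INFO: max(317, 672) = 672.

672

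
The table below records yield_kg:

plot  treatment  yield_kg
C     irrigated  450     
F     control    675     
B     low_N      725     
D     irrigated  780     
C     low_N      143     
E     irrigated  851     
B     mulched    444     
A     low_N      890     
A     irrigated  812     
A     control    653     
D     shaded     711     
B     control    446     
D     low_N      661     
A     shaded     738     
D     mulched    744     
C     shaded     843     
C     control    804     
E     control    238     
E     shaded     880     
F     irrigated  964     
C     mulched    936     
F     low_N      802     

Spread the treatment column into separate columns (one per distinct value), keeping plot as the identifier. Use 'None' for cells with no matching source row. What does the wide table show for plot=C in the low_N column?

143

The long row with plot=C, treatment=low_N has yield_kg=143.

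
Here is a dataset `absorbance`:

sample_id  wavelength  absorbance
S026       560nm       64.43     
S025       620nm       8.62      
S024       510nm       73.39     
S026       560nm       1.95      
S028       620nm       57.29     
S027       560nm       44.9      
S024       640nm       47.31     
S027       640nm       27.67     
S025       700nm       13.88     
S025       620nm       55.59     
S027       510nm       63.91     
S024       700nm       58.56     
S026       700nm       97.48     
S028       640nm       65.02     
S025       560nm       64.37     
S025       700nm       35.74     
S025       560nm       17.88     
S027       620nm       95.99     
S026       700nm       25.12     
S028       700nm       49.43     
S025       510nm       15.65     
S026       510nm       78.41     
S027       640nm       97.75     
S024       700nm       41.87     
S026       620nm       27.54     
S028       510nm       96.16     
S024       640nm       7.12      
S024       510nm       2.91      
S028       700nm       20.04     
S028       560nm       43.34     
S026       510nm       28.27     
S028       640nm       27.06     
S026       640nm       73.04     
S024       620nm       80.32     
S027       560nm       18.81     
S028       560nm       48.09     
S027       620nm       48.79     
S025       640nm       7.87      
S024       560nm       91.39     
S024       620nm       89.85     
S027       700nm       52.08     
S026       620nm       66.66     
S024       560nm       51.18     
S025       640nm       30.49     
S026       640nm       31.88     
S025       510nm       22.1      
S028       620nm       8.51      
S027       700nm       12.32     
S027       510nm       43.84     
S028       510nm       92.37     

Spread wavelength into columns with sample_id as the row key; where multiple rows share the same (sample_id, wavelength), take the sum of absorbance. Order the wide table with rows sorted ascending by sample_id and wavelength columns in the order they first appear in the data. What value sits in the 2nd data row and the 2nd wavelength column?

64.21

With rows sorted ascending by sample_id, row 2 is sample_id=S025. wavelength columns in first-appearance order: 560nm, 620nm, 510nm, 640nm, 700nm; column 2 is 620nm.
Long rows with sample_id=S025, wavelength=620nm: 8.62 + 55.59 = 64.21.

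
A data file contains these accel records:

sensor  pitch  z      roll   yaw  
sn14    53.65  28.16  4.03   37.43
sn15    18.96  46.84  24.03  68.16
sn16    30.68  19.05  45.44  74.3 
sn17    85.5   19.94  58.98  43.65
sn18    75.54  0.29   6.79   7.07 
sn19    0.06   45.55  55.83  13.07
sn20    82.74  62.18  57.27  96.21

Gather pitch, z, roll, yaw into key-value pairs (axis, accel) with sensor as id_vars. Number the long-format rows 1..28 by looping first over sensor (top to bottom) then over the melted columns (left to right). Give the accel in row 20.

7.07

28 rows total (7 × 4). Row 20: index ⌊(20-1)/4⌋ = 4 into sensor → sn18; (20-1) mod 4 = 3 into the melted columns → yaw.
So row 20 is (sn18, yaw, 7.07); accel = 7.07.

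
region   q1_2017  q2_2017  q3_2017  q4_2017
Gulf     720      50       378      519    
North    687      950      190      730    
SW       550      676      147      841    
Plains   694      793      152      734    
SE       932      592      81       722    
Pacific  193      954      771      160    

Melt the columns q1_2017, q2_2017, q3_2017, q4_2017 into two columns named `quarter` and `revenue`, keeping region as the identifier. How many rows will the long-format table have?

6 region values × 4 melted columns = 24 rows.

24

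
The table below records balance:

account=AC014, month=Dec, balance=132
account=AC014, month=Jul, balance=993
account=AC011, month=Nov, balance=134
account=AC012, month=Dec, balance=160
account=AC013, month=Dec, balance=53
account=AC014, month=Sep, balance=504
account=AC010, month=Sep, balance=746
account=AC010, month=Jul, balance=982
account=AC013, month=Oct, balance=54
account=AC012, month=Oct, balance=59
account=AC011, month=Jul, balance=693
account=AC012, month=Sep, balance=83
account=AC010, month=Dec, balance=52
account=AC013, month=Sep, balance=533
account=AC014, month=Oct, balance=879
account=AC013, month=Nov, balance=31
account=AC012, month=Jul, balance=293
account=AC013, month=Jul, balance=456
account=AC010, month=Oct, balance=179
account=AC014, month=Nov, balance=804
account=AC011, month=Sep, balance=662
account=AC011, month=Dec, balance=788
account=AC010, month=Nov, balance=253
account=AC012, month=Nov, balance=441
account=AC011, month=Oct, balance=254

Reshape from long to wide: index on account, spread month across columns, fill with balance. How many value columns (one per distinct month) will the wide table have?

5

5 distinct month values: Dec, Jul, Oct, Nov, Sep.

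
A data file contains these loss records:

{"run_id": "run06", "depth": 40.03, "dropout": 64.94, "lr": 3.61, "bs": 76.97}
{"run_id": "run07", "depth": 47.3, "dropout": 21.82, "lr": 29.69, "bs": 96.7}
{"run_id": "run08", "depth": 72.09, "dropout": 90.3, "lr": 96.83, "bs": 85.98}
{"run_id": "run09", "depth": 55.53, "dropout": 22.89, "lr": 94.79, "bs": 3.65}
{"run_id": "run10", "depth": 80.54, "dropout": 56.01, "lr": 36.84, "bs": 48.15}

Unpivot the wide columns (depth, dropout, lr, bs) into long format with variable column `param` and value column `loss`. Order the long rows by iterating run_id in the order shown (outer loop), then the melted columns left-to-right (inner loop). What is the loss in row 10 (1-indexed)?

90.3

20 rows total (5 × 4). Row 10: index ⌊(10-1)/4⌋ = 2 into run_id → run08; (10-1) mod 4 = 1 into the melted columns → dropout.
So row 10 is (run08, dropout, 90.3); loss = 90.3.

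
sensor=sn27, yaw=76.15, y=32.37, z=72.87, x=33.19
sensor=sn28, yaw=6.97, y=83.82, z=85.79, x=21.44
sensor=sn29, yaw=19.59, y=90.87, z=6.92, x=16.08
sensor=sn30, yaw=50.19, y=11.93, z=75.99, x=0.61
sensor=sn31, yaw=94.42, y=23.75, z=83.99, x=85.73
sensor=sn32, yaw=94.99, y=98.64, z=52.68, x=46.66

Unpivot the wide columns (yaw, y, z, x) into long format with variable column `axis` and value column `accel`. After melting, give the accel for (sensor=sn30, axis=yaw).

Unpivoting turns each (sensor, wide-column) pair into one long row.
The wide cell at row sn30, column yaw holds 50.19, so the long row (sn30, yaw) has accel=50.19.

50.19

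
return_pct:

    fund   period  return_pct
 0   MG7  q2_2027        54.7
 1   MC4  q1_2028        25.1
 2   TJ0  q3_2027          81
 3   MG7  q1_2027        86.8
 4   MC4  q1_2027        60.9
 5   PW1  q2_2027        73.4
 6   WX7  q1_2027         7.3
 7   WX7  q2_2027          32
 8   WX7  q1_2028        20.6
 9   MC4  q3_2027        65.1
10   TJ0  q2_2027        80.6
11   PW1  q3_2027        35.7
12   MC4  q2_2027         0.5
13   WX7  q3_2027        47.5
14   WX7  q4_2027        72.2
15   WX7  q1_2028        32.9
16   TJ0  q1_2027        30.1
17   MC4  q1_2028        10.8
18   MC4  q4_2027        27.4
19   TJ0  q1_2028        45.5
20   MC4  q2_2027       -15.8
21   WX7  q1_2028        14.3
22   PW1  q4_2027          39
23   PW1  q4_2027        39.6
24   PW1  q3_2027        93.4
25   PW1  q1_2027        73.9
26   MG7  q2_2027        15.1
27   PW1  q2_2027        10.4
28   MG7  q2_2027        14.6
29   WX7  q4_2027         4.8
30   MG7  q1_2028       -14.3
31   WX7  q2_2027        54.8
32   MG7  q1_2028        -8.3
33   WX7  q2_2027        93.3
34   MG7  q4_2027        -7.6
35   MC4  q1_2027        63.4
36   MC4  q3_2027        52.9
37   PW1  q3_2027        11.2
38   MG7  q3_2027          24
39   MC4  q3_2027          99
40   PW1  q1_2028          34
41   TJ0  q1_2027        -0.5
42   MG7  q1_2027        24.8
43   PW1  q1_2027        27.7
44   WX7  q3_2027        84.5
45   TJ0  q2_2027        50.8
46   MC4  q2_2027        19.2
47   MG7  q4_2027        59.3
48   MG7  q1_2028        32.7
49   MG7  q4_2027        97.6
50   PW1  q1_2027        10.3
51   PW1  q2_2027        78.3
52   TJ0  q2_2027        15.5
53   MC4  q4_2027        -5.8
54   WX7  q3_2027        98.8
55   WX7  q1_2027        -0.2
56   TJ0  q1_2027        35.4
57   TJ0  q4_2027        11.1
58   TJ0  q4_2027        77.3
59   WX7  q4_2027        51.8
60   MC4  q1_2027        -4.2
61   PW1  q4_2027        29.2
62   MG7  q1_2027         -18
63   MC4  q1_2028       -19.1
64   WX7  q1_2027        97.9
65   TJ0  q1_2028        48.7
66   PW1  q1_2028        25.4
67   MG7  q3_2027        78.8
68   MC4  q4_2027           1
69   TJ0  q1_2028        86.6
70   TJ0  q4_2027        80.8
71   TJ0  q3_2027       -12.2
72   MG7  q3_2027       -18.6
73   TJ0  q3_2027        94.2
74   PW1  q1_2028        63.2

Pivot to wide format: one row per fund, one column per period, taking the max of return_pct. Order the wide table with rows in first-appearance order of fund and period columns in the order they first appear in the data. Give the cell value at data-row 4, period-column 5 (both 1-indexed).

39.6

With rows in first-appearance order of fund, row 4 is fund=PW1. period columns in first-appearance order: q2_2027, q1_2028, q3_2027, q1_2027, q4_2027; column 5 is q4_2027.
Long rows with fund=PW1, period=q4_2027: max(39, 39.6, 29.2) = 39.6.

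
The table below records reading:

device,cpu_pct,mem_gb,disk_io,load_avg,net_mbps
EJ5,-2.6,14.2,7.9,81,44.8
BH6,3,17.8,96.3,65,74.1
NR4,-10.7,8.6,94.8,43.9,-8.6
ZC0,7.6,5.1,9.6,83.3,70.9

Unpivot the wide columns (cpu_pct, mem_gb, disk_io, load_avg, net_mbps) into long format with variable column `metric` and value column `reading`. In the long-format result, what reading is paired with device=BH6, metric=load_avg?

Unpivoting turns each (device, wide-column) pair into one long row.
The wide cell at row BH6, column load_avg holds 65, so the long row (BH6, load_avg) has reading=65.

65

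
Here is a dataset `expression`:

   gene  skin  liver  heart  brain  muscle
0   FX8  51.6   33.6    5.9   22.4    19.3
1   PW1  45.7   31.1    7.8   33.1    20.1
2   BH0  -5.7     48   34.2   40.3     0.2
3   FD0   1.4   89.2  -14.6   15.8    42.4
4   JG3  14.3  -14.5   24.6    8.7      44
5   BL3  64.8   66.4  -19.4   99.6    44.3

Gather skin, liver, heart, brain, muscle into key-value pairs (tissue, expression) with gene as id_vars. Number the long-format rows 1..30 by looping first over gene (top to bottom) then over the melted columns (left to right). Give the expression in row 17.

30 rows total (6 × 5). Row 17: index ⌊(17-1)/5⌋ = 3 into gene → FD0; (17-1) mod 5 = 1 into the melted columns → liver.
So row 17 is (FD0, liver, 89.2); expression = 89.2.

89.2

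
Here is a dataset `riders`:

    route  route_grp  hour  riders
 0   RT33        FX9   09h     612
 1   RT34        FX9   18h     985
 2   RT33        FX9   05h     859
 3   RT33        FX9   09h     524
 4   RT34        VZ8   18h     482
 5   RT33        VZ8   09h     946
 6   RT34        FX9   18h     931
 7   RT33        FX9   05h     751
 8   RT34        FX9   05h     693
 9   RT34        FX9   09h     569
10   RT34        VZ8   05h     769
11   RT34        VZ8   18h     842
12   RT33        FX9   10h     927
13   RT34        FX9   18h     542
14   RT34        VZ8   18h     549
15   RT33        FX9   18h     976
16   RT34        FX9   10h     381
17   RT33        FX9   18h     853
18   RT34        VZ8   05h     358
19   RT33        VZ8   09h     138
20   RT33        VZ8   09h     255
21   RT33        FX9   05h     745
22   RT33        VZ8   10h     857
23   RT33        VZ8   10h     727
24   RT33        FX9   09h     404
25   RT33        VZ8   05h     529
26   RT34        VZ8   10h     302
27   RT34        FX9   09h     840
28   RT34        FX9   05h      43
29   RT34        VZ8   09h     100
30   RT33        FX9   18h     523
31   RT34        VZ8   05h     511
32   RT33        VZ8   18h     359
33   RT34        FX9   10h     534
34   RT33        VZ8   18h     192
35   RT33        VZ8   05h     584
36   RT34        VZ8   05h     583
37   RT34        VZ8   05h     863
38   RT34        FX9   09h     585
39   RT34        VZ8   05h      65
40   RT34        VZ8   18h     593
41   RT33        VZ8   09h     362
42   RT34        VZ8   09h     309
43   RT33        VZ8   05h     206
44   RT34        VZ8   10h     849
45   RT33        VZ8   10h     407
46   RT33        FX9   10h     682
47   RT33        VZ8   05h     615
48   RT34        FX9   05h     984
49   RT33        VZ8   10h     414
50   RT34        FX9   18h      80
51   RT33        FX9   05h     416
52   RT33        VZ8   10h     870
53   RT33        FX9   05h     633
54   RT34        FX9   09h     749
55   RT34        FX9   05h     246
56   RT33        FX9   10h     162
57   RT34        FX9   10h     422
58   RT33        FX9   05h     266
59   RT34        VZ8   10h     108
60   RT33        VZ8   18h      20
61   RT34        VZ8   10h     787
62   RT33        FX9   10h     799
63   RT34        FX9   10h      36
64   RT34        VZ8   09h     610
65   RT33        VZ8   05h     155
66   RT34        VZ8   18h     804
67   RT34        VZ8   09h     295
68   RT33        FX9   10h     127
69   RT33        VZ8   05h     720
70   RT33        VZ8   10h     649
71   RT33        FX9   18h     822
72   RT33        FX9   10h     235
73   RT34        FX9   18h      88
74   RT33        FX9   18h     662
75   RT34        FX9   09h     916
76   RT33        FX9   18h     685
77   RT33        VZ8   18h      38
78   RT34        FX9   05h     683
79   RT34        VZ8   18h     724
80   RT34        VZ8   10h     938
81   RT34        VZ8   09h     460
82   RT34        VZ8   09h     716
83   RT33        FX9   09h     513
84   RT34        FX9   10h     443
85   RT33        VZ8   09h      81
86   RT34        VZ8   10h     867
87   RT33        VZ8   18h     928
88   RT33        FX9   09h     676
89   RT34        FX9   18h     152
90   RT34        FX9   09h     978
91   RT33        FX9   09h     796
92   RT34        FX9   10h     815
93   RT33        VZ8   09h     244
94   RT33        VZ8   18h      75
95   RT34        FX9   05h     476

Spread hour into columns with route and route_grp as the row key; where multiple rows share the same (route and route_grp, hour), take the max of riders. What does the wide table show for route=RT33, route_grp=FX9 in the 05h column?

859

Rows with route=RT33, route_grp=FX9 and hour=05h: riders values are 859, 751, 745, 416, 633, 266.
max(859, 751, 745, 416, 633, 266) = 859.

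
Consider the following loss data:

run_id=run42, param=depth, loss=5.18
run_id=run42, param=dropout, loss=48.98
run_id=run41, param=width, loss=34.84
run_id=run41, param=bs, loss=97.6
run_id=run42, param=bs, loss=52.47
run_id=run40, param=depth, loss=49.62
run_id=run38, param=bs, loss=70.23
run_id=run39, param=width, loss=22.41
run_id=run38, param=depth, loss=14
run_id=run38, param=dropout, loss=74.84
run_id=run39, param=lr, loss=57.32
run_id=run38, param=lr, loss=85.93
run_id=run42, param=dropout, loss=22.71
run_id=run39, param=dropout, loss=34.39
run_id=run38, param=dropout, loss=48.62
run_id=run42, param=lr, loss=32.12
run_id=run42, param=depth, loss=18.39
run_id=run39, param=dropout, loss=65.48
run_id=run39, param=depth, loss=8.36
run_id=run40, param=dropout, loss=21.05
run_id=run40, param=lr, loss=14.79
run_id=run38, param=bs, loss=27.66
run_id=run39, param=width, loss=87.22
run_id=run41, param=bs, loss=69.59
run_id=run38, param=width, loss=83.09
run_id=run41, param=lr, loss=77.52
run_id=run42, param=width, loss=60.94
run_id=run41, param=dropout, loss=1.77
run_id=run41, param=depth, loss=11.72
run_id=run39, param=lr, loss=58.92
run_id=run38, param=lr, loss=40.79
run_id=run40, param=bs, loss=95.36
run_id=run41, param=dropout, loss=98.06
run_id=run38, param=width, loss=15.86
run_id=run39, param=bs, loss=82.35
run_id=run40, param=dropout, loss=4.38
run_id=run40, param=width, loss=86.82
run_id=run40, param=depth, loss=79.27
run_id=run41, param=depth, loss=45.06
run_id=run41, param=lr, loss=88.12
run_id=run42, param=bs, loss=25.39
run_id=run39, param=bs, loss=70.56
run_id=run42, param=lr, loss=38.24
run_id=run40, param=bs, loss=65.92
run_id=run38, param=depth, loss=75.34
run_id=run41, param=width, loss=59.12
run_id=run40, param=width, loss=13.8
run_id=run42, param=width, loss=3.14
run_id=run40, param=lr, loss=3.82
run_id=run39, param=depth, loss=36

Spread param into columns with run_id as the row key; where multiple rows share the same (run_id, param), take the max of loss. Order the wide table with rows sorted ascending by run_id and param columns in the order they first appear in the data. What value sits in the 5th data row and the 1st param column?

18.39

With rows sorted ascending by run_id, row 5 is run_id=run42. param columns in first-appearance order: depth, dropout, width, bs, lr; column 1 is depth.
Long rows with run_id=run42, param=depth: max(5.18, 18.39) = 18.39.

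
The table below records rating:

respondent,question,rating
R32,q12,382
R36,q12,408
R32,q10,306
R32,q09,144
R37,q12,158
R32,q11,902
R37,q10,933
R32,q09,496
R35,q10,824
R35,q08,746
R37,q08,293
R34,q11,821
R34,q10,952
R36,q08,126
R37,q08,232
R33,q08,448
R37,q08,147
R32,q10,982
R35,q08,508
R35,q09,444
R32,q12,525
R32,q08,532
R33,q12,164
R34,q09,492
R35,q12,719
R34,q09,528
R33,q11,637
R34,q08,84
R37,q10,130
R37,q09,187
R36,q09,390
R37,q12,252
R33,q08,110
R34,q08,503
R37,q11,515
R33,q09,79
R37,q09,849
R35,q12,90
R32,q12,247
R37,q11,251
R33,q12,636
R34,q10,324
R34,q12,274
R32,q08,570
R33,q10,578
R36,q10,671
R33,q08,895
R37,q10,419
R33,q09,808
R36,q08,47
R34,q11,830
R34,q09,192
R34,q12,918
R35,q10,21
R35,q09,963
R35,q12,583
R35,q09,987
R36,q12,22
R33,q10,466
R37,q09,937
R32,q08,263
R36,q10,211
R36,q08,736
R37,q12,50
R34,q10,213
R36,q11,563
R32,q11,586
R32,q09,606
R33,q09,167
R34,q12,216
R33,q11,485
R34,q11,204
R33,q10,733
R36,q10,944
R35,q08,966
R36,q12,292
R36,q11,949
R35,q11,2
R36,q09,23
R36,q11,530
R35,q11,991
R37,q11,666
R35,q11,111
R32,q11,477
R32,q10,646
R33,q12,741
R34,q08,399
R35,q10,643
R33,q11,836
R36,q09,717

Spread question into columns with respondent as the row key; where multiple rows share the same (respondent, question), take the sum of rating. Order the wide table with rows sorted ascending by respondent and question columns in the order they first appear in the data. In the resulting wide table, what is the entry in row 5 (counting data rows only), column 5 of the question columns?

909

With rows sorted ascending by respondent, row 5 is respondent=R36. question columns in first-appearance order: q12, q10, q09, q11, q08; column 5 is q08.
Long rows with respondent=R36, question=q08: 126 + 47 + 736 = 909.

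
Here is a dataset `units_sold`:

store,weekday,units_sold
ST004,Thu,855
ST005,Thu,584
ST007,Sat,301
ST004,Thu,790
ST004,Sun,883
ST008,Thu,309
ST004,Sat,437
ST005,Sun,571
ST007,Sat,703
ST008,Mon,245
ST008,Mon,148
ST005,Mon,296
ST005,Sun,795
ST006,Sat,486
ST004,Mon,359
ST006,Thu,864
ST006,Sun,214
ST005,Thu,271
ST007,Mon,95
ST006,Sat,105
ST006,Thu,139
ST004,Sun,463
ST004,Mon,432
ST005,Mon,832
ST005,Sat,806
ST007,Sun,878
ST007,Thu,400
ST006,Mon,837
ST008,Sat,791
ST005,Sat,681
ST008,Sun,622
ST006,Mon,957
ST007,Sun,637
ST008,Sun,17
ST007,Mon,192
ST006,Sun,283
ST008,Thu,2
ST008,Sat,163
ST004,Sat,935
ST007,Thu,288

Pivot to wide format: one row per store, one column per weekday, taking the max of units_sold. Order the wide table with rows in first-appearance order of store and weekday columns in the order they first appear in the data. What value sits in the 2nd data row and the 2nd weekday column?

With rows in first-appearance order of store, row 2 is store=ST005. weekday columns in first-appearance order: Thu, Sat, Sun, Mon; column 2 is Sat.
Long rows with store=ST005, weekday=Sat: max(806, 681) = 806.

806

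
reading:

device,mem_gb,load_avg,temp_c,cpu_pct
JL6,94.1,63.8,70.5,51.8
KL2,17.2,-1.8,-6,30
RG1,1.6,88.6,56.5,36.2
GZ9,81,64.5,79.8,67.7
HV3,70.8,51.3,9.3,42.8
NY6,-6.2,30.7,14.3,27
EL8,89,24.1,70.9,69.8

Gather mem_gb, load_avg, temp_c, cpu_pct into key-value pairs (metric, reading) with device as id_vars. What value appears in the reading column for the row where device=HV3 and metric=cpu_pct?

Unpivoting turns each (device, wide-column) pair into one long row.
The wide cell at row HV3, column cpu_pct holds 42.8, so the long row (HV3, cpu_pct) has reading=42.8.

42.8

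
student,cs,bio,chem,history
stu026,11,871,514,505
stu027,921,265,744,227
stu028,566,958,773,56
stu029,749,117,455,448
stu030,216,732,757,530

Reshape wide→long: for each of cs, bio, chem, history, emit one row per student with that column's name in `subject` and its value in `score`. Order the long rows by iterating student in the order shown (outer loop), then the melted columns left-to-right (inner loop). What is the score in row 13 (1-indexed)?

20 rows total (5 × 4). Row 13: index ⌊(13-1)/4⌋ = 3 into student → stu029; (13-1) mod 4 = 0 into the melted columns → cs.
So row 13 is (stu029, cs, 749); score = 749.

749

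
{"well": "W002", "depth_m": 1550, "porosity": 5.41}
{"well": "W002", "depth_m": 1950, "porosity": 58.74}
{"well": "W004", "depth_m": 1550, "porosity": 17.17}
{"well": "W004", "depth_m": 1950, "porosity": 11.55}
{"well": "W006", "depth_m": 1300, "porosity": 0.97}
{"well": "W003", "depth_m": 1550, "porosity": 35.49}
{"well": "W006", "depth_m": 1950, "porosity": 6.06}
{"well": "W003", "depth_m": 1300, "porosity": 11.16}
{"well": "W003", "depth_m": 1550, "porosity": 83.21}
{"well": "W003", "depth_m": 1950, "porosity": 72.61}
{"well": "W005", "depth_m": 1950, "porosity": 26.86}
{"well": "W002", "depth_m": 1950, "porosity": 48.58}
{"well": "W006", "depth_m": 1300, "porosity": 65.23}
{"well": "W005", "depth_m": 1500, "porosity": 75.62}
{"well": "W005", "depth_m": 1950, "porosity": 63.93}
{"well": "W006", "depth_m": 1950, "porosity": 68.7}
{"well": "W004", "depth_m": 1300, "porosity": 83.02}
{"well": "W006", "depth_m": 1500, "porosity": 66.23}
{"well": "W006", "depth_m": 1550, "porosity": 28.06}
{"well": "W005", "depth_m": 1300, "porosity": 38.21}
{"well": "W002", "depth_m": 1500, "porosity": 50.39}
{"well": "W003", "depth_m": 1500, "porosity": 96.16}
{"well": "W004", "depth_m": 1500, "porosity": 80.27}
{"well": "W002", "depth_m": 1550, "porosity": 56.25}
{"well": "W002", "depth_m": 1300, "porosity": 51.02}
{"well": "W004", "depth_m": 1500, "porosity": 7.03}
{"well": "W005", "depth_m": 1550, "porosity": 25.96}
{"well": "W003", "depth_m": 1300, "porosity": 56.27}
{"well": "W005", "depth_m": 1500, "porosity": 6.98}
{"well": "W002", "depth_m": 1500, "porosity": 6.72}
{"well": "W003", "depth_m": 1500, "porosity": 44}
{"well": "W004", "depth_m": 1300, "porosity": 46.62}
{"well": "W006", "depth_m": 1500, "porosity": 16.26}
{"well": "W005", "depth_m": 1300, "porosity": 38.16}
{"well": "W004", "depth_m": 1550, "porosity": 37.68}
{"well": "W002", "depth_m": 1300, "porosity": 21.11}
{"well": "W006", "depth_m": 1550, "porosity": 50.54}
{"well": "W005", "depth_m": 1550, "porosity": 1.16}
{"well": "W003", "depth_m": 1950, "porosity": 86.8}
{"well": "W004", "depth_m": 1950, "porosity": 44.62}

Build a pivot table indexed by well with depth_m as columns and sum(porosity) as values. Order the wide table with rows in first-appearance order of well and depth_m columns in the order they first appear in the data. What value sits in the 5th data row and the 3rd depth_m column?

With rows in first-appearance order of well, row 5 is well=W005. depth_m columns in first-appearance order: 1550, 1950, 1300, 1500; column 3 is 1300.
Long rows with well=W005, depth_m=1300: 38.21 + 38.16 = 76.37.

76.37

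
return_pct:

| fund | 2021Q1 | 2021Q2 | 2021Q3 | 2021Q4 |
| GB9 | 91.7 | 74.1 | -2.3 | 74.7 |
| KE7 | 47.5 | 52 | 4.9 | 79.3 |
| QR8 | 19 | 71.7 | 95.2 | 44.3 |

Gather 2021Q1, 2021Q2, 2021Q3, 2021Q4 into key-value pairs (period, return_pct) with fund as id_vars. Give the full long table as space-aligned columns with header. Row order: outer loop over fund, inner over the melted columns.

fund  period  return_pct
GB9   2021Q1  91.7      
GB9   2021Q2  74.1      
GB9   2021Q3  -2.3      
GB9   2021Q4  74.7      
KE7   2021Q1  47.5      
KE7   2021Q2  52        
KE7   2021Q3  4.9       
KE7   2021Q4  79.3      
QR8   2021Q1  19        
QR8   2021Q2  71.7      
QR8   2021Q3  95.2      
QR8   2021Q4  44.3      

Each (fund, column) pair becomes one row: 3 × 4 = 12 rows.
For example, (GB9, 2021Q1) → return_pct=91.7.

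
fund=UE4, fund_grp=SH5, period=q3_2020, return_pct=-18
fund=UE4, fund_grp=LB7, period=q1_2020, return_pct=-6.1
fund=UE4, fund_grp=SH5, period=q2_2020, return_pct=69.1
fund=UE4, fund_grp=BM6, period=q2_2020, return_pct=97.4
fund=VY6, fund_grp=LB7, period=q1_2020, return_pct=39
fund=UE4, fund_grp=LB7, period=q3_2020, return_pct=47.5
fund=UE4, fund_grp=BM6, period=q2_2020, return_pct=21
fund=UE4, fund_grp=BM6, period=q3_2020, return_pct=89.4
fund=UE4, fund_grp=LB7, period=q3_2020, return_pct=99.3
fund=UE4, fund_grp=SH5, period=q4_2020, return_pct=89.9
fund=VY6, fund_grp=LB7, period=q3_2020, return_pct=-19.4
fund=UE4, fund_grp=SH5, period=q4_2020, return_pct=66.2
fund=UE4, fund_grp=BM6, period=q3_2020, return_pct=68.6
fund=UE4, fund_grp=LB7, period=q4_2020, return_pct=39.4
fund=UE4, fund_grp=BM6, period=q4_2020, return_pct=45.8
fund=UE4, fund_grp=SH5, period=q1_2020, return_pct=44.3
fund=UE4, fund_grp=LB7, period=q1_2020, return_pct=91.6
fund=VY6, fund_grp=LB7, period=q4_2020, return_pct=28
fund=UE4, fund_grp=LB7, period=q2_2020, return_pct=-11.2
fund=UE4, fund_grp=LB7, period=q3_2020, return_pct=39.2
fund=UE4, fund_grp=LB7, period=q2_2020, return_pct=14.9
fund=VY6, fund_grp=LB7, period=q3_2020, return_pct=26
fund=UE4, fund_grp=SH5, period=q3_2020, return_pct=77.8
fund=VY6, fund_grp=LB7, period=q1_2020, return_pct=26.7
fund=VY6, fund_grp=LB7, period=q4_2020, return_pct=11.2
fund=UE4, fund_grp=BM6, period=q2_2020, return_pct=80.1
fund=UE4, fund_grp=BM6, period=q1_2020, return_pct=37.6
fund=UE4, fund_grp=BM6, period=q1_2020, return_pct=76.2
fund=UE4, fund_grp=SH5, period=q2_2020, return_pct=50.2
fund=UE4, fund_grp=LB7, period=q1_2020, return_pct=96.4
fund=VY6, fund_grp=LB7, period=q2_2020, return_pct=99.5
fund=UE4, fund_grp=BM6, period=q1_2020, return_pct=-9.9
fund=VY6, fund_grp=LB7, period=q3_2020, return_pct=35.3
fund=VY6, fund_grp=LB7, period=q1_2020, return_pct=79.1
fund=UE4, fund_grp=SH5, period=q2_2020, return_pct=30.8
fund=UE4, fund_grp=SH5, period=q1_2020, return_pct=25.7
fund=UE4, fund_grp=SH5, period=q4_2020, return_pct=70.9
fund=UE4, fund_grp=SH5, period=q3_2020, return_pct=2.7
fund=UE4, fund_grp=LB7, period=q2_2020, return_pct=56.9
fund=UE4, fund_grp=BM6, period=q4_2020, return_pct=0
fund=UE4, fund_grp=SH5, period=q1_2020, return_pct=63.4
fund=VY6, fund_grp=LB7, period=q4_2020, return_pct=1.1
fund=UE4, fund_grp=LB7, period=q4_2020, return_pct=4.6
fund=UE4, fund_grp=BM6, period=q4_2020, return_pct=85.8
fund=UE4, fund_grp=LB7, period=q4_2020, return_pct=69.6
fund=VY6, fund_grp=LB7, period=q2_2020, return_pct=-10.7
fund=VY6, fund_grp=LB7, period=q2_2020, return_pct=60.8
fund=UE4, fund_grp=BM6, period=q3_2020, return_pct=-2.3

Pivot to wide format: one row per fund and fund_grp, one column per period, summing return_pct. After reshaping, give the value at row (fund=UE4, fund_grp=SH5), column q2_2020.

Rows with fund=UE4, fund_grp=SH5 and period=q2_2020: return_pct values are 69.1, 50.2, 30.8.
69.1 + 50.2 + 30.8 = 150.1.

150.1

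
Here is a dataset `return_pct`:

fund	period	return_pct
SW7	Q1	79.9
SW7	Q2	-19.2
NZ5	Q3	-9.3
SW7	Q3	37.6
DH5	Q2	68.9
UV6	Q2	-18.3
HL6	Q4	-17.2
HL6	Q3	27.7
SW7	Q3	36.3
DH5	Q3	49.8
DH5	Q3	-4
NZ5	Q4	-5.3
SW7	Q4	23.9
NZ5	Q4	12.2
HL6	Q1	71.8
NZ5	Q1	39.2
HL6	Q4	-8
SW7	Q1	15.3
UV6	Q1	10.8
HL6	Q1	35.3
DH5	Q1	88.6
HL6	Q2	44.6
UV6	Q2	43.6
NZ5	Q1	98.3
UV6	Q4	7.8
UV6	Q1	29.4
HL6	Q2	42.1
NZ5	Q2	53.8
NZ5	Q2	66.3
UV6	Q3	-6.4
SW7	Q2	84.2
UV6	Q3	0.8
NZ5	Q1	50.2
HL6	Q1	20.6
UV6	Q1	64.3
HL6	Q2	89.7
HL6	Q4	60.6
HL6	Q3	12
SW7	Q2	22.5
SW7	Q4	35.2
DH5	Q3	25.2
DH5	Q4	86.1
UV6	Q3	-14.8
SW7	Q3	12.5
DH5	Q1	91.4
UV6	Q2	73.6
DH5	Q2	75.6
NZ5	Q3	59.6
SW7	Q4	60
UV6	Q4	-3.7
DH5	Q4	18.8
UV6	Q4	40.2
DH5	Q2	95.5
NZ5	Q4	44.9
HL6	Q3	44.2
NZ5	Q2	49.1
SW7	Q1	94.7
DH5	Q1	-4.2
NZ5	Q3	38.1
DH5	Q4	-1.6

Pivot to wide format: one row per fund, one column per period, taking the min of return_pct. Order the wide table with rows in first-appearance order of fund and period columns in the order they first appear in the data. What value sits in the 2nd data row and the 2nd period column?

With rows in first-appearance order of fund, row 2 is fund=NZ5. period columns in first-appearance order: Q1, Q2, Q3, Q4; column 2 is Q2.
Long rows with fund=NZ5, period=Q2: min(53.8, 66.3, 49.1) = 49.1.

49.1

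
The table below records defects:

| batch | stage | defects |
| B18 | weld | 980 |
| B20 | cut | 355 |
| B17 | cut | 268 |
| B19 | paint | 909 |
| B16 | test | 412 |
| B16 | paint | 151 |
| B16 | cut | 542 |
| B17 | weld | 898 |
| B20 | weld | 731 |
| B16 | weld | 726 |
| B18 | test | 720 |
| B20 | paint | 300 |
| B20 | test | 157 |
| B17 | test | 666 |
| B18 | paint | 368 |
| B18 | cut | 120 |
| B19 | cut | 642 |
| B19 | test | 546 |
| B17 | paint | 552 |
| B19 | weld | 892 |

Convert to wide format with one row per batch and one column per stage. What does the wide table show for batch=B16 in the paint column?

151

Wide layout: rows indexed by batch, columns are the 4 distinct stage values (weld, cut, paint, test).
Cell (batch=B16, stage=paint) draws from the long row where batch=B16 and stage=paint, which has defects=151.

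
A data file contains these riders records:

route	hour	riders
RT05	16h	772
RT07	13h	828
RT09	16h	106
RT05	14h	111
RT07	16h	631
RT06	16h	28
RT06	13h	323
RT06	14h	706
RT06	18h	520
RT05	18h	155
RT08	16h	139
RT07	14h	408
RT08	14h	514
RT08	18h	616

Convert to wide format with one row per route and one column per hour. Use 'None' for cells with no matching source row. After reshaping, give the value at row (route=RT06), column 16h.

The long row with route=RT06, hour=16h has riders=28.

28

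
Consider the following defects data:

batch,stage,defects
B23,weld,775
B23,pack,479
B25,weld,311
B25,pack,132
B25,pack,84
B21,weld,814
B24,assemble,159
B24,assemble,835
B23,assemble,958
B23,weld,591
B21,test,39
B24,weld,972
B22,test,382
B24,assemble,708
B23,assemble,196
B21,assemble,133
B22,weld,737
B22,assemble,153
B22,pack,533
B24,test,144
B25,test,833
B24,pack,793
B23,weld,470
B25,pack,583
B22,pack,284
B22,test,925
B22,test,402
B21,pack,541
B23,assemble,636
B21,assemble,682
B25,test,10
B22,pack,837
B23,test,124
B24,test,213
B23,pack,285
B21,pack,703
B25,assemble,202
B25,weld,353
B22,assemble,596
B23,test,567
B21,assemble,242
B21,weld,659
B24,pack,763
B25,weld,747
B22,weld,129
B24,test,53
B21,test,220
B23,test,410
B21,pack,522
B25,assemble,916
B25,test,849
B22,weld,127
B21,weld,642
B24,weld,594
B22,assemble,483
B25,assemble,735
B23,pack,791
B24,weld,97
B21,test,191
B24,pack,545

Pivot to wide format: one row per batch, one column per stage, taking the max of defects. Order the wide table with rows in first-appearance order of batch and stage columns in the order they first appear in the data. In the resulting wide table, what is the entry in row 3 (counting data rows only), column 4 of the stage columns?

220

With rows in first-appearance order of batch, row 3 is batch=B21. stage columns in first-appearance order: weld, pack, assemble, test; column 4 is test.
Long rows with batch=B21, stage=test: max(39, 220, 191) = 220.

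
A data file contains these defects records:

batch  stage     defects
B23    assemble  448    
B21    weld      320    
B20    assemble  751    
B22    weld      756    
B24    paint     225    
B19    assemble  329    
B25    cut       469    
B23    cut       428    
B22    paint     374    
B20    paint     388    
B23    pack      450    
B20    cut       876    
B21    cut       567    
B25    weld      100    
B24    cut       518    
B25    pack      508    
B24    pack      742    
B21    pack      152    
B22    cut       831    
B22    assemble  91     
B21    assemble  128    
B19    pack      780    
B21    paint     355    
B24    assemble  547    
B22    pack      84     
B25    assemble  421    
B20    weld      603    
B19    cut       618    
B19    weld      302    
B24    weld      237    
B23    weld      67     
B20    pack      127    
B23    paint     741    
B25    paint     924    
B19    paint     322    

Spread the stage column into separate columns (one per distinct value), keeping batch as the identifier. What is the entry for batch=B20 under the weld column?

603

Wide layout: rows indexed by batch, columns are the 5 distinct stage values (assemble, weld, paint, cut, pack).
Cell (batch=B20, stage=weld) draws from the long row where batch=B20 and stage=weld, which has defects=603.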